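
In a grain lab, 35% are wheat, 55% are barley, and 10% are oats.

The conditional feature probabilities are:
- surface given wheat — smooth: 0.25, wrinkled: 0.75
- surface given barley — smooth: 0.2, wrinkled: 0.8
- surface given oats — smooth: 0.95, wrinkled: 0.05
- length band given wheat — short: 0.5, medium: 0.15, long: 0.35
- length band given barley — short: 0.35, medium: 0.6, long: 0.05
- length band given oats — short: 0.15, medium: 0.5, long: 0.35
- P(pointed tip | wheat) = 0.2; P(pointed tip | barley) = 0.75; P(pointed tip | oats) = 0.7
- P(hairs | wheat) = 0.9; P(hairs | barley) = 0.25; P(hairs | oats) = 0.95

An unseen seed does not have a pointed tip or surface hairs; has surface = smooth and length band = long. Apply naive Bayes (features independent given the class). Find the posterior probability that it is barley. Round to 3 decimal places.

wheat: 0.35 × 0.25 × 0.35 × (1−0.2) × (1−0.9) = 0.00245
barley: 0.55 × 0.2 × 0.05 × (1−0.75) × (1−0.25) = 0.00103125
oats: 0.1 × 0.95 × 0.35 × (1−0.7) × (1−0.95) = 0.00049875
P(barley | x) = 0.00103125 / 0.00398 ≈ 0.259

0.259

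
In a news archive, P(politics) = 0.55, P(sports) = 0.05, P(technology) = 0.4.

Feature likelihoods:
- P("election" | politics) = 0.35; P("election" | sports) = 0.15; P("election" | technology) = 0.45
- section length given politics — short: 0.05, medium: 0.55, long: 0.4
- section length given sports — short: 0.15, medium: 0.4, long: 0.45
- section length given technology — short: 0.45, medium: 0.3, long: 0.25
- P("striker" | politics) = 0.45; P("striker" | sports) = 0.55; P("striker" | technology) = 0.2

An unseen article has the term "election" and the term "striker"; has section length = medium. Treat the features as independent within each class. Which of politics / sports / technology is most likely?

politics

politics: 0.55 × 0.35 × 0.55 × 0.45 = 0.04764375
sports: 0.05 × 0.15 × 0.4 × 0.55 = 0.00165
technology: 0.4 × 0.45 × 0.3 × 0.2 = 0.0108
Highest score → politics.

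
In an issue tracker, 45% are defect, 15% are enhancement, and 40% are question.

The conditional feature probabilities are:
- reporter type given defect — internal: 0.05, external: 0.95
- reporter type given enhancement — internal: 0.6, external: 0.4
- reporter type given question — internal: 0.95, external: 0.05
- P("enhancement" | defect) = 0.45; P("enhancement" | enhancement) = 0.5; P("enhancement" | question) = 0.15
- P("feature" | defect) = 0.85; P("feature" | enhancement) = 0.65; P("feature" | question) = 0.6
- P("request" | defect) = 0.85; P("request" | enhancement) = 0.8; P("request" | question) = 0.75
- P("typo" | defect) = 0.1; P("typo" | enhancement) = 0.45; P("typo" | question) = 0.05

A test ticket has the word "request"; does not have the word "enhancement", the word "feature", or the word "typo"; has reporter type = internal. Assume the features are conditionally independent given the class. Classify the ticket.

defect: 0.45 × 0.05 × (1−0.45) × (1−0.85) × 0.85 × (1−0.1) = 0.00142003125
enhancement: 0.15 × 0.6 × (1−0.5) × (1−0.65) × 0.8 × (1−0.45) = 0.00693
question: 0.4 × 0.95 × (1−0.15) × (1−0.6) × 0.75 × (1−0.05) = 0.092055
Highest score → question.

question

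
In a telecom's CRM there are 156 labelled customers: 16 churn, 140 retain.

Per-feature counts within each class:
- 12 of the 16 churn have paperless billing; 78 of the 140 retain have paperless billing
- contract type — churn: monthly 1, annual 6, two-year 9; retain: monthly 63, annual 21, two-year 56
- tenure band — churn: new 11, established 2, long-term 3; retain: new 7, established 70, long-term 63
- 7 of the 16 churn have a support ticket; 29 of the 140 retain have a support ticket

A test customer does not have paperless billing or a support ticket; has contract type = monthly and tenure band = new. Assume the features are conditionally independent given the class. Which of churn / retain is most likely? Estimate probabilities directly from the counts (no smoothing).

churn: (16/156) × (4/16) × (1/16) × (11/16) × (9/16) ≈ 0.000619742
retain: (140/156) × (62/140) × (63/140) × (7/140) × (111/140) ≈ 0.00708997
Highest score → retain.

retain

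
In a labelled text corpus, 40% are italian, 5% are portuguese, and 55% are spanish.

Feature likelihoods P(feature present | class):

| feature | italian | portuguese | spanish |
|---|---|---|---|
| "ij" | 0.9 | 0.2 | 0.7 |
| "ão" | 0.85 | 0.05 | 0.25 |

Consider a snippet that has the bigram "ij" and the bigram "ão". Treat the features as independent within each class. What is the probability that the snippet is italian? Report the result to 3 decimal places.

italian: 0.4 × 0.9 × 0.85 = 0.306
portuguese: 0.05 × 0.2 × 0.05 = 0.0005
spanish: 0.55 × 0.7 × 0.25 = 0.09625
P(italian | x) = 0.306 / 0.40275 ≈ 0.760

0.760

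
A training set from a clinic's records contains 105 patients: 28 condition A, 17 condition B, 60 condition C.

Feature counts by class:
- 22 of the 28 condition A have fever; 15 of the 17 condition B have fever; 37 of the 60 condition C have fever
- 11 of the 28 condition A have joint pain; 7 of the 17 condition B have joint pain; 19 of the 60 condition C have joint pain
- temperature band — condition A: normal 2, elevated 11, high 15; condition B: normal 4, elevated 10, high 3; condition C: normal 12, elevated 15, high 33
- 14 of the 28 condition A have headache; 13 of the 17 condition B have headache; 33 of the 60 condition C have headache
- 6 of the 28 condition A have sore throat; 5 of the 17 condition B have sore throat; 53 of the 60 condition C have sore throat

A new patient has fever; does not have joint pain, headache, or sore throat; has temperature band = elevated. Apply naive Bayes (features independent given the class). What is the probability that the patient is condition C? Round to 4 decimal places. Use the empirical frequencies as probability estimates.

condition A: (28/105) × (22/28) × (17/28) × (11/28) × (14/28) × (22/28) ≈ 0.0196333
condition B: (17/105) × (15/17) × (10/17) × (10/17) × (4/17) × (12/17) ≈ 0.00821008
condition C: (60/105) × (37/60) × (41/60) × (15/60) × (27/60) × (7/60) ≈ 0.00316042
P(condition C | x) = 0.00316042 / 0.0310038 ≈ 0.1019

0.1019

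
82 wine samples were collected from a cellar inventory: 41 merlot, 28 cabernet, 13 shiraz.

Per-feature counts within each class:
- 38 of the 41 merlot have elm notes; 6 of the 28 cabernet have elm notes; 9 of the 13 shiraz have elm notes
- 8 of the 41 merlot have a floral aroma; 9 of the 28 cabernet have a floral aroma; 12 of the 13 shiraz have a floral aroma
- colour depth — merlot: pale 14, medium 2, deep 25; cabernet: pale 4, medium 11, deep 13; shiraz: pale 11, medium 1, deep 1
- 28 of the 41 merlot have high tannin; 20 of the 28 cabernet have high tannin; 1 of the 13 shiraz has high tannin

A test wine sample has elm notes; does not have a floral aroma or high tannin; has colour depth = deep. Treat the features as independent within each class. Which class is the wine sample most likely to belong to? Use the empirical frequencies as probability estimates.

merlot: (41/82) × (38/41) × (33/41) × (25/41) × (13/41) ≈ 0.0721133
cabernet: (28/82) × (6/28) × (19/28) × (13/28) × (8/28) ≈ 0.00658643
shiraz: (13/82) × (9/13) × (1/13) × (1/13) × (12/13) ≈ 0.000599487
Highest score → merlot.

merlot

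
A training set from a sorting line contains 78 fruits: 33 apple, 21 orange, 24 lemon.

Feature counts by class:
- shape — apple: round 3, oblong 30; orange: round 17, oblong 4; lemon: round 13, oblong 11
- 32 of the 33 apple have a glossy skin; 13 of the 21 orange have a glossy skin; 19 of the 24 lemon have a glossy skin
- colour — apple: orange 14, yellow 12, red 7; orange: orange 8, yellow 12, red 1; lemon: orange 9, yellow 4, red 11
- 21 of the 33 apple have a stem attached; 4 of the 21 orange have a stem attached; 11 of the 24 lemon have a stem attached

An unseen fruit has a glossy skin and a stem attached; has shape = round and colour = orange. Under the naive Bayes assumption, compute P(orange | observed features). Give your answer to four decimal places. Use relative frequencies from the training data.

apple: (33/78) × (3/33) × (32/33) × (14/33) × (21/33) ≈ 0.0100689
orange: (21/78) × (17/21) × (13/21) × (8/21) × (4/21) ≈ 0.00979016
lemon: (24/78) × (13/24) × (19/24) × (9/24) × (11/24) ≈ 0.022678
P(orange | x) = 0.00979016 / 0.04253706 ≈ 0.2302

0.2302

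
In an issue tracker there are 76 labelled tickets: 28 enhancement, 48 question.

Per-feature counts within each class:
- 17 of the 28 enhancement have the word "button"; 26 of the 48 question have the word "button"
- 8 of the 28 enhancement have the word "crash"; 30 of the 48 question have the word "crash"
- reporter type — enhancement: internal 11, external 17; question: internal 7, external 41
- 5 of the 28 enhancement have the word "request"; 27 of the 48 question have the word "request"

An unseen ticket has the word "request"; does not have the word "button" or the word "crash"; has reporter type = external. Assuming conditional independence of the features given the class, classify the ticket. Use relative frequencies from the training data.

question

enhancement: (28/76) × (11/28) × (20/28) × (17/28) × (5/28) ≈ 0.0112087
question: (48/76) × (22/48) × (18/48) × (41/48) × (27/48) ≈ 0.0521561
Highest score → question.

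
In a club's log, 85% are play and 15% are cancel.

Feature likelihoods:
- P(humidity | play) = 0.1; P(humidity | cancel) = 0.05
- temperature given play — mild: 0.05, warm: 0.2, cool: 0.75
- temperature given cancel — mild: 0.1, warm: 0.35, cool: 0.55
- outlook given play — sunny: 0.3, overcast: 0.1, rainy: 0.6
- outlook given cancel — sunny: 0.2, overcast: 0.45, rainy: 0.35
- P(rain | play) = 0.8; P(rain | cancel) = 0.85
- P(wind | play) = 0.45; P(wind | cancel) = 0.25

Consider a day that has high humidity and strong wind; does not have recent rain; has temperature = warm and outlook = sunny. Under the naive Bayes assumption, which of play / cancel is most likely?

play

play: 0.85 × 0.1 × 0.2 × 0.3 × (1−0.8) × 0.45 = 0.000459
cancel: 0.15 × 0.05 × 0.35 × 0.2 × (1−0.85) × 0.25 = 0.0000196875
Highest score → play.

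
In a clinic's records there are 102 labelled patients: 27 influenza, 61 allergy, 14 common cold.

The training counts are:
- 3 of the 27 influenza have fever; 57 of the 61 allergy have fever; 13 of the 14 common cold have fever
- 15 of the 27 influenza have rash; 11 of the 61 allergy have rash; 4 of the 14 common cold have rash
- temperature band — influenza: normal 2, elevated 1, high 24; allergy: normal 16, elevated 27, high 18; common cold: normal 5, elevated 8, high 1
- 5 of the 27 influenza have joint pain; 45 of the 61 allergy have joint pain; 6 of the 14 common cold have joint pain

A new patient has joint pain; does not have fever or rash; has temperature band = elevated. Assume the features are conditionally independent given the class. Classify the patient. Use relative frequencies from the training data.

influenza: (27/102) × (24/27) × (12/27) × (1/27) × (5/27) ≈ 0.000717251
allergy: (61/102) × (4/61) × (50/61) × (27/61) × (45/61) ≈ 0.0104958
common cold: (14/102) × (1/14) × (10/14) × (8/14) × (6/14) ≈ 0.00171497
Highest score → allergy.

allergy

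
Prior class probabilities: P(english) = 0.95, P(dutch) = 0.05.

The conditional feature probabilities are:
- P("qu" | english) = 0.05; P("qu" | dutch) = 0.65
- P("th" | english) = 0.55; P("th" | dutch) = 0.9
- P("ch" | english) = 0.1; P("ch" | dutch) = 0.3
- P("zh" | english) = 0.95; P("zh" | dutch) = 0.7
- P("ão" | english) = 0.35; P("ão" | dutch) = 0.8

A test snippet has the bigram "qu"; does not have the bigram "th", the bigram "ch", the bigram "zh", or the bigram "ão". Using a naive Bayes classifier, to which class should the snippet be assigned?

english: 0.95 × 0.05 × (1−0.55) × (1−0.1) × (1−0.95) × (1−0.35) = 0.00062521875
dutch: 0.05 × 0.65 × (1−0.9) × (1−0.3) × (1−0.7) × (1−0.8) = 0.0001365
Highest score → english.

english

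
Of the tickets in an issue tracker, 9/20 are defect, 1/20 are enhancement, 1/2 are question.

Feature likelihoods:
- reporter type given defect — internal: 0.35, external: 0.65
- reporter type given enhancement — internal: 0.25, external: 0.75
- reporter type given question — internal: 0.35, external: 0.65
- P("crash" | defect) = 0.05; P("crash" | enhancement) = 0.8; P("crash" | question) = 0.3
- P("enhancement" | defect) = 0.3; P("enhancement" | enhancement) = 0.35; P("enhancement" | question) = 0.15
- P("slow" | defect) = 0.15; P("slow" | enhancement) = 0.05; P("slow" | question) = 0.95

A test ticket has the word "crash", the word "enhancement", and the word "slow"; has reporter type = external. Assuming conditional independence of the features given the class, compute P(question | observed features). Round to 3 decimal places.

0.922

defect: 0.45 × 0.65 × 0.05 × 0.3 × 0.15 = 0.000658125
enhancement: 0.05 × 0.75 × 0.8 × 0.35 × 0.05 = 0.000525
question: 0.5 × 0.65 × 0.3 × 0.15 × 0.95 = 0.01389375
P(question | x) = 0.01389375 / 0.015076875 ≈ 0.922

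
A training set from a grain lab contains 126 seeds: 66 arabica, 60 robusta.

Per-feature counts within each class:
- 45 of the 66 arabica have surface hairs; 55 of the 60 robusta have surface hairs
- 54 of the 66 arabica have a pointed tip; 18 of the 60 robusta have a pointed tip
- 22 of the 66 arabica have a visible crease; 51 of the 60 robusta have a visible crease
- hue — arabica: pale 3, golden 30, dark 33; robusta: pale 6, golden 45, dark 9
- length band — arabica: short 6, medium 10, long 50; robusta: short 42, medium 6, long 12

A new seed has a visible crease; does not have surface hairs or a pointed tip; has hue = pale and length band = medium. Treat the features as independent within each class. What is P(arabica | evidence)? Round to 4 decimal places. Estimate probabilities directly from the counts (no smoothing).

0.2276

arabica: (66/126) × (21/66) × (12/66) × (22/66) × (3/66) × (10/66) ≈ 0.0000695662
robusta: (60/126) × (5/60) × (42/60) × (51/60) × (6/60) × (6/60) ≈ 0.000236111
P(arabica | x) = 0.0000695662 / 0.0003056772 ≈ 0.2276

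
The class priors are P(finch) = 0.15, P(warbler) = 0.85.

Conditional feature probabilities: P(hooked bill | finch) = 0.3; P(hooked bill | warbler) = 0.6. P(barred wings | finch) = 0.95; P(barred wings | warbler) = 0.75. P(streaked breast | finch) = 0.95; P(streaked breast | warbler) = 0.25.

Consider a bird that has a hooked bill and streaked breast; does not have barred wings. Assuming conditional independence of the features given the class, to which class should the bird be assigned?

warbler

finch: 0.15 × 0.3 × (1−0.95) × 0.95 = 0.0021375
warbler: 0.85 × 0.6 × (1−0.75) × 0.25 = 0.031875
Highest score → warbler.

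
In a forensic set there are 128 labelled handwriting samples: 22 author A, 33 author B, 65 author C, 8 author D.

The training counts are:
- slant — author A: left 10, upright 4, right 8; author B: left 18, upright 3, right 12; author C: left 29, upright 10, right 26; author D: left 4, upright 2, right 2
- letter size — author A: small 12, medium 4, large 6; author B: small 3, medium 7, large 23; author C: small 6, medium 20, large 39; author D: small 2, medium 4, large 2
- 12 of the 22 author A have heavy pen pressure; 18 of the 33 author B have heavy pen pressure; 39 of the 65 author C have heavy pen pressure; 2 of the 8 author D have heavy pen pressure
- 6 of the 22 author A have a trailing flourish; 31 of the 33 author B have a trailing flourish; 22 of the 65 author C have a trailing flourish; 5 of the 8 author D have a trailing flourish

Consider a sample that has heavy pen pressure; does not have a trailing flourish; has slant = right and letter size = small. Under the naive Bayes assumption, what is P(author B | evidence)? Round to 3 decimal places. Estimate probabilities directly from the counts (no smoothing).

0.013

author A: (22/128) × (8/22) × (12/22) × (12/22) × (16/22) ≈ 0.0135237
author B: (33/128) × (12/33) × (3/33) × (18/33) × (2/33) ≈ 0.000281743
author C: (65/128) × (26/65) × (6/65) × (39/65) × (43/65) ≈ 0.00744231
author D: (8/128) × (2/8) × (2/8) × (2/8) × (3/8) = 0.0003662109375
P(author B | x) = 0.000281743 / 0.0216139639375 ≈ 0.013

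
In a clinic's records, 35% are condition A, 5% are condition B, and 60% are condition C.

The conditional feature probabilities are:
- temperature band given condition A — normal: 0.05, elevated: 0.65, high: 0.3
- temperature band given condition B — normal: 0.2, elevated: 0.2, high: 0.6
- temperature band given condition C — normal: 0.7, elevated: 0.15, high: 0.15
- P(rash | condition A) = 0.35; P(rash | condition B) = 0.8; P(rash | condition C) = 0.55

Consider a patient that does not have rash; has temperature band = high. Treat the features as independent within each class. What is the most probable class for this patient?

condition A: 0.35 × 0.3 × (1−0.35) = 0.06825
condition B: 0.05 × 0.6 × (1−0.8) = 0.006
condition C: 0.6 × 0.15 × (1−0.55) = 0.0405
Highest score → condition A.

condition A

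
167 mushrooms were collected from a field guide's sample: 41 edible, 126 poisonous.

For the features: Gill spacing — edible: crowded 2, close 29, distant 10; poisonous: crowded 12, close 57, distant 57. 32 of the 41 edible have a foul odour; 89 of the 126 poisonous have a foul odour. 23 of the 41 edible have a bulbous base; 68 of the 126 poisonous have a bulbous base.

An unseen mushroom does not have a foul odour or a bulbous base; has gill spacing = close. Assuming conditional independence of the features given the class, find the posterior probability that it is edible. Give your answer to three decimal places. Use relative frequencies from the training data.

0.266

edible: (41/167) × (29/41) × (9/41) × (18/41) ≈ 0.0167351
poisonous: (126/167) × (57/126) × (37/126) × (58/126) ≈ 0.0461368
P(edible | x) = 0.0167351 / 0.0628719 ≈ 0.266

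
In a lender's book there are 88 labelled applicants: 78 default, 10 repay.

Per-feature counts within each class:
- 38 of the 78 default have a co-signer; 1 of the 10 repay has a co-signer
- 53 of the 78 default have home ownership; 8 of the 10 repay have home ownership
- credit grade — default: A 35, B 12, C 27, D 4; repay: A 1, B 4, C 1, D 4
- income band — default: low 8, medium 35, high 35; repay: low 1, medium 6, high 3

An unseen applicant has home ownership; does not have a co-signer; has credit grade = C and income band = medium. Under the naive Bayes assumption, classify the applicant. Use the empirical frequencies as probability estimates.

default

default: (78/88) × (40/78) × (53/78) × (27/78) × (35/78) ≈ 0.0479735
repay: (10/88) × (9/10) × (8/10) × (1/10) × (6/10) ≈ 0.00490909
Highest score → default.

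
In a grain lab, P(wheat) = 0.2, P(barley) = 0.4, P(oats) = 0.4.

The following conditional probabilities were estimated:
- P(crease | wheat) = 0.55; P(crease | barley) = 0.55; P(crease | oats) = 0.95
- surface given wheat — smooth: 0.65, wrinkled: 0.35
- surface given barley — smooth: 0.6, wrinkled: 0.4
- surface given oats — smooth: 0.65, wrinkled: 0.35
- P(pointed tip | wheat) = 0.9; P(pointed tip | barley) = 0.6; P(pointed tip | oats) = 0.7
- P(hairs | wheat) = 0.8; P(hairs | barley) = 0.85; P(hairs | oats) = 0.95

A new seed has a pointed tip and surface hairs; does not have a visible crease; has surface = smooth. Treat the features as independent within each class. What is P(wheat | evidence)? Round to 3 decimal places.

0.398

wheat: 0.2 × (1−0.55) × 0.65 × 0.9 × 0.8 = 0.04212
barley: 0.4 × (1−0.55) × 0.6 × 0.6 × 0.85 = 0.05508
oats: 0.4 × (1−0.95) × 0.65 × 0.7 × 0.95 = 0.008645
P(wheat | x) = 0.04212 / 0.105845 ≈ 0.398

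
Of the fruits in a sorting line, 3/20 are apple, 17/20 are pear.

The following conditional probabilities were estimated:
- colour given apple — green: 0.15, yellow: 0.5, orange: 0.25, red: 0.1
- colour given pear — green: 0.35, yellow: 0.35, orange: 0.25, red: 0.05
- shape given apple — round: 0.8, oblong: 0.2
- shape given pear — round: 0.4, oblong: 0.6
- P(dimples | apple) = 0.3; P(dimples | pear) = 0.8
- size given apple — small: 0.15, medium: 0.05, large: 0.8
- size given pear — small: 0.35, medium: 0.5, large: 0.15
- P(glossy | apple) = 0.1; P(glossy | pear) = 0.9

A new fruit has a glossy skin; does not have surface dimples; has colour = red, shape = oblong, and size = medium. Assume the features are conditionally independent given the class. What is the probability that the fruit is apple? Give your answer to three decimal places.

apple: 0.15 × 0.1 × 0.2 × (1−0.3) × 0.05 × 0.1 = 0.0000105
pear: 0.85 × 0.05 × 0.6 × (1−0.8) × 0.5 × 0.9 = 0.002295
P(apple | x) = 0.0000105 / 0.0023055 ≈ 0.005

0.005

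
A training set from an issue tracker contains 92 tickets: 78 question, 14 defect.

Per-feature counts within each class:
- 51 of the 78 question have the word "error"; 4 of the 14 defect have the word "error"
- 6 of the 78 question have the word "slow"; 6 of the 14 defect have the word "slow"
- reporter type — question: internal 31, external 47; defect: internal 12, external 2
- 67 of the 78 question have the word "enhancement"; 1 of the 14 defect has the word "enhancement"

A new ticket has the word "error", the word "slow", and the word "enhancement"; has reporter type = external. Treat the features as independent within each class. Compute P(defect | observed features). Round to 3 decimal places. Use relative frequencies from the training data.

question: (78/92) × (51/78) × (6/78) × (47/78) × (67/78) ≈ 0.022071
defect: (14/92) × (4/14) × (6/14) × (2/14) × (1/14) ≈ 0.000190138
P(defect | x) = 0.000190138 / 0.022261138 ≈ 0.009

0.009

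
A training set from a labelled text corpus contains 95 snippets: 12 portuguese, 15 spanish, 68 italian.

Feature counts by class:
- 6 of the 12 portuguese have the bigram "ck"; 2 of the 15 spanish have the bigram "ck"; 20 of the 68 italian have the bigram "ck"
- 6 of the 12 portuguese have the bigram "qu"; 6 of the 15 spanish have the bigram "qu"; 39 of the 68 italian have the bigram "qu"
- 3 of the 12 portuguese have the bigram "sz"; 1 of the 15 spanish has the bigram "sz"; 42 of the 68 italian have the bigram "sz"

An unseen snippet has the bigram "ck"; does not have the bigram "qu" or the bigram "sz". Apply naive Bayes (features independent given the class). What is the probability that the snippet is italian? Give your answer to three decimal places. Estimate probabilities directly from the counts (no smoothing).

portuguese: (12/95) × (6/12) × (6/12) × (9/12) ≈ 0.0236842
spanish: (15/95) × (2/15) × (9/15) × (14/15) ≈ 0.0117895
italian: (68/95) × (20/68) × (29/68) × (26/68) ≈ 0.0343289
P(italian | x) = 0.0343289 / 0.0698026 ≈ 0.492

0.492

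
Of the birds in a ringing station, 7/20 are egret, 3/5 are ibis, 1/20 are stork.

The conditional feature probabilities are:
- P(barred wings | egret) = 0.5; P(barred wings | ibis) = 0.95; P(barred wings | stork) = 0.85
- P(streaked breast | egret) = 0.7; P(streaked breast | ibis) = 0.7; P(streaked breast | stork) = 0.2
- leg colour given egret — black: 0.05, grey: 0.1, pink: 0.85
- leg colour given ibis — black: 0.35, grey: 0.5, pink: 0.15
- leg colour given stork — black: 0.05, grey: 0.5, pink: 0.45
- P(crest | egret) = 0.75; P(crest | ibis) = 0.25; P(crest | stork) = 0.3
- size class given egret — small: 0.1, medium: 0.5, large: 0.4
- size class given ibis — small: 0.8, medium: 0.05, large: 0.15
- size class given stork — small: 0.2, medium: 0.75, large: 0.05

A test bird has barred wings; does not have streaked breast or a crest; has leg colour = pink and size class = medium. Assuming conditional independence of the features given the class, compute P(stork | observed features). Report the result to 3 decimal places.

0.551

egret: 0.35 × 0.5 × (1−0.7) × 0.85 × (1−0.75) × 0.5 = 0.005578125
ibis: 0.6 × 0.95 × (1−0.7) × 0.15 × (1−0.25) × 0.05 = 0.000961875
stork: 0.05 × 0.85 × (1−0.2) × 0.45 × (1−0.3) × 0.75 = 0.0080325
P(stork | x) = 0.0080325 / 0.0145725 ≈ 0.551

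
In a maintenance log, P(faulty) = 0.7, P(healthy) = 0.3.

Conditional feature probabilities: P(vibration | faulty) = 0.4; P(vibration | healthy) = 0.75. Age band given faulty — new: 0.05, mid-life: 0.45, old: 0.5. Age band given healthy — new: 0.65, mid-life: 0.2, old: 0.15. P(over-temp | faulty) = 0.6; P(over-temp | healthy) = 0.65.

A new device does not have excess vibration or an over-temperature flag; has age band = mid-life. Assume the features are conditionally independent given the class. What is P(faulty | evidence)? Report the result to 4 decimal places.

0.9351

faulty: 0.7 × (1−0.4) × 0.45 × (1−0.6) = 0.0756
healthy: 0.3 × (1−0.75) × 0.2 × (1−0.65) = 0.00525
P(faulty | x) = 0.0756 / 0.08085 ≈ 0.9351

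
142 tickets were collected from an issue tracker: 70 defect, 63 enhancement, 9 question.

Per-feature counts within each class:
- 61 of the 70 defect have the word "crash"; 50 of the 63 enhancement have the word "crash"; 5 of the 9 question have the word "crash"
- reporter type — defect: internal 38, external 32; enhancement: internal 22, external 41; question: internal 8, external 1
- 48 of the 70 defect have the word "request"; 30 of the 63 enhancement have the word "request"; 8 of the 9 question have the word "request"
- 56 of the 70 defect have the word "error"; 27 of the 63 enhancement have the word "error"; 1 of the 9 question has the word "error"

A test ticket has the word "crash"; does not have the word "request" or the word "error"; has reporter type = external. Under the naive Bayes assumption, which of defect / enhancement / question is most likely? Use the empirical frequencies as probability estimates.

defect: (70/142) × (61/70) × (32/70) × (22/70) × (14/70) ≈ 0.0123438
enhancement: (63/142) × (50/63) × (41/63) × (33/63) × (36/63) ≈ 0.0685899
question: (9/142) × (5/9) × (1/9) × (1/9) × (8/9) ≈ 0.000386406
Highest score → enhancement.

enhancement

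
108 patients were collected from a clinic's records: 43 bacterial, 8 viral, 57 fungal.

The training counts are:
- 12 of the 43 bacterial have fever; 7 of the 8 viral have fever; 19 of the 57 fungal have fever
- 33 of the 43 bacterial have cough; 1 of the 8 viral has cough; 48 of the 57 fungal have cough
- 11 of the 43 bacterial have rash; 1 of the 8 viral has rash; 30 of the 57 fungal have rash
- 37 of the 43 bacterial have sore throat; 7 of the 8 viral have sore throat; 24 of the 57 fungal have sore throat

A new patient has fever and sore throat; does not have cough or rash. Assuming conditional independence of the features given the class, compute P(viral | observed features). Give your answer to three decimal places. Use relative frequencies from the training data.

bacterial: (43/108) × (12/43) × (10/43) × (32/43) × (37/43) ≈ 0.0165464
viral: (8/108) × (7/8) × (7/8) × (7/8) × (7/8) ≈ 0.0434209
fungal: (57/108) × (19/57) × (9/57) × (27/57) × (24/57) ≈ 0.00554017
P(viral | x) = 0.0434209 / 0.06550747 ≈ 0.663

0.663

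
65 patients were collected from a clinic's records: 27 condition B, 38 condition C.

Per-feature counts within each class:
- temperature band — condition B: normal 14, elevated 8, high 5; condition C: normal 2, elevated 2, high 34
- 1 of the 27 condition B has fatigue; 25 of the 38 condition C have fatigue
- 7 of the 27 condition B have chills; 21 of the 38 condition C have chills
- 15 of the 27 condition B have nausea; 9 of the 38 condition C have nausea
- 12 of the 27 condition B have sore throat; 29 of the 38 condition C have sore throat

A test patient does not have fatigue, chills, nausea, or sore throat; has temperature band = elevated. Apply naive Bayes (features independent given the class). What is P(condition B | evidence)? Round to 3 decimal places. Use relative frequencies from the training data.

condition B: (27/65) × (8/27) × (26/27) × (20/27) × (12/27) × (15/27) ≈ 0.0216769
condition C: (38/65) × (2/38) × (13/38) × (17/38) × (29/38) × (9/38) ≈ 0.000851168
P(condition B | x) = 0.0216769 / 0.022528068 ≈ 0.962

0.962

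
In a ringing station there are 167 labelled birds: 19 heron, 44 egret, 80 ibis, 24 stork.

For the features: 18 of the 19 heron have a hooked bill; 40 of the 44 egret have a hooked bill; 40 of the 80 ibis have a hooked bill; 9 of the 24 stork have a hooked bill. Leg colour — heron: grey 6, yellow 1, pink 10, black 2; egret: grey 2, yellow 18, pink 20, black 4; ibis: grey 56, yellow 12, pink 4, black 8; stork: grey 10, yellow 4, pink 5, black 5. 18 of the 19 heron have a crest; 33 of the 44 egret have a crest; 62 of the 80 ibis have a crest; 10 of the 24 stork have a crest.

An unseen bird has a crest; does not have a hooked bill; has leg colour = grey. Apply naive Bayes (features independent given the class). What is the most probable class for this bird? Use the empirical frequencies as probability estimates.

heron: (19/167) × (1/19) × (6/19) × (18/19) ≈ 0.00179143
egret: (44/167) × (4/44) × (2/44) × (33/44) ≈ 0.000816549
ibis: (80/167) × (40/80) × (56/80) × (62/80) ≈ 0.12994
stork: (24/167) × (15/24) × (10/24) × (10/24) ≈ 0.0155938
Highest score → ibis.

ibis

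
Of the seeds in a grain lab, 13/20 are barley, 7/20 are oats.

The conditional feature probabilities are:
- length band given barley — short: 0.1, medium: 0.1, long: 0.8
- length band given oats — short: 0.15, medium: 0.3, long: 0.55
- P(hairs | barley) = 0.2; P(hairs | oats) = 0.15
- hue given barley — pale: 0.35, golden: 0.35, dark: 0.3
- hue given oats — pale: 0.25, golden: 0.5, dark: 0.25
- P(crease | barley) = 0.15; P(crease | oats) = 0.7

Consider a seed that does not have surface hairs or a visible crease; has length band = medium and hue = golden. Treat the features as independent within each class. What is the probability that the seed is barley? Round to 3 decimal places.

barley: 0.65 × 0.1 × (1−0.2) × 0.35 × (1−0.15) = 0.01547
oats: 0.35 × 0.3 × (1−0.15) × 0.5 × (1−0.7) = 0.0133875
P(barley | x) = 0.01547 / 0.0288575 ≈ 0.536

0.536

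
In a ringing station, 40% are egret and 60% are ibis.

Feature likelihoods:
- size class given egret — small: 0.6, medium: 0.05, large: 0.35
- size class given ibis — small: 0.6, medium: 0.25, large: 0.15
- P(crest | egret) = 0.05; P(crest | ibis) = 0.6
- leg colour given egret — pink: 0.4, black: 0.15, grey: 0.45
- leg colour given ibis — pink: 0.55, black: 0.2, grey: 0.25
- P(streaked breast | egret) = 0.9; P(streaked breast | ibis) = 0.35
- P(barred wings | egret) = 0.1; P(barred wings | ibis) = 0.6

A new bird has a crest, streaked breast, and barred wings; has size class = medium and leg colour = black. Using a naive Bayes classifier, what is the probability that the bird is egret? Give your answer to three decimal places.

0.004

egret: 0.4 × 0.05 × 0.05 × 0.15 × 0.9 × 0.1 = 0.0000135
ibis: 0.6 × 0.25 × 0.6 × 0.2 × 0.35 × 0.6 = 0.00378
P(egret | x) = 0.0000135 / 0.0037935 ≈ 0.004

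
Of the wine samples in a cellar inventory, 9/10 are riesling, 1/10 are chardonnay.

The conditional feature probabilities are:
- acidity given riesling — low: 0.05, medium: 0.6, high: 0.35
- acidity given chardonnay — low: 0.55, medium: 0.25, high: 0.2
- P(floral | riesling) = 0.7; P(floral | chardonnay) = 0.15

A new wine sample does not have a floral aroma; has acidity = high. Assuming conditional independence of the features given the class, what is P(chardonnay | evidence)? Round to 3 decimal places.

0.152

riesling: 0.9 × 0.35 × (1−0.7) = 0.0945
chardonnay: 0.1 × 0.2 × (1−0.15) = 0.017
P(chardonnay | x) = 0.017 / 0.1115 ≈ 0.152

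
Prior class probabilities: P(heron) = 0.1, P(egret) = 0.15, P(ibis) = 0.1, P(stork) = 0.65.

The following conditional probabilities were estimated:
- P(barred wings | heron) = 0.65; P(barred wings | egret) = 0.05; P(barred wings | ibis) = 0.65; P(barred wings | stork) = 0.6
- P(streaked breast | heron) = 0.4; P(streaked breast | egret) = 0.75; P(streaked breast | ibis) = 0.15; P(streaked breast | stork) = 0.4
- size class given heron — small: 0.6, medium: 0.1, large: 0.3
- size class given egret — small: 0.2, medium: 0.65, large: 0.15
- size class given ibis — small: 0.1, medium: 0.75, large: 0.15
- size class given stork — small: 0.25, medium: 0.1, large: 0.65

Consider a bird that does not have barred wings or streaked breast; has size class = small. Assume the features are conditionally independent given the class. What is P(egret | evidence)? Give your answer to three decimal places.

0.115

heron: 0.1 × (1−0.65) × (1−0.4) × 0.6 = 0.0126
egret: 0.15 × (1−0.05) × (1−0.75) × 0.2 = 0.007125
ibis: 0.1 × (1−0.65) × (1−0.15) × 0.1 = 0.002975
stork: 0.65 × (1−0.6) × (1−0.4) × 0.25 = 0.039
P(egret | x) = 0.007125 / 0.0617 ≈ 0.115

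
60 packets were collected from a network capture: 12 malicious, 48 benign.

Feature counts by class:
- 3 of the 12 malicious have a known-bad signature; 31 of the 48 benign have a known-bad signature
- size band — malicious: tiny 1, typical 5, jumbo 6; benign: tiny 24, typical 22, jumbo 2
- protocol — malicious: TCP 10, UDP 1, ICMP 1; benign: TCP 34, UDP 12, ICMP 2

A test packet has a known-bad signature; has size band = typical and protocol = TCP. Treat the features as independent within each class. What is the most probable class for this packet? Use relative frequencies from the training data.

benign

malicious: (12/60) × (3/12) × (5/12) × (10/12) ≈ 0.0173611
benign: (48/60) × (31/48) × (22/48) × (34/48) ≈ 0.167737
Highest score → benign.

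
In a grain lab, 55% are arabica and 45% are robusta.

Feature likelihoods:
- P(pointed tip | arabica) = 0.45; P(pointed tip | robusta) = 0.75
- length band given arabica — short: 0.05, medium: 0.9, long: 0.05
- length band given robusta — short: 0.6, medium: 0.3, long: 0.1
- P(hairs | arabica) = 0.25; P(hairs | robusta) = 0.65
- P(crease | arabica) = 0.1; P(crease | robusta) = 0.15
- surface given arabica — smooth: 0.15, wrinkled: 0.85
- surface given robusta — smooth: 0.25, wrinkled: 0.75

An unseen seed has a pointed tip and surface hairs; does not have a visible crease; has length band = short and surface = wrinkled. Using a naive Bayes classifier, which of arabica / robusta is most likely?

arabica: 0.55 × 0.45 × 0.05 × 0.25 × (1−0.1) × 0.85 = 0.00236671875
robusta: 0.45 × 0.75 × 0.6 × 0.65 × (1−0.15) × 0.75 = 0.0839109375
Highest score → robusta.

robusta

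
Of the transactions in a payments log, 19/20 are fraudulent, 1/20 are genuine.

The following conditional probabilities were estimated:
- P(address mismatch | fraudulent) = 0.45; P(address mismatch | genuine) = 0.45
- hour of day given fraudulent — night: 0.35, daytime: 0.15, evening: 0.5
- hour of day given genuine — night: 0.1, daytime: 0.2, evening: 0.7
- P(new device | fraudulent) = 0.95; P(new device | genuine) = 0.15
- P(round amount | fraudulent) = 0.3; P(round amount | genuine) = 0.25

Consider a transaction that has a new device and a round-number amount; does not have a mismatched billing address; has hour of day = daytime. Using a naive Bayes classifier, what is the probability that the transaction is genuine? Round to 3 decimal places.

fraudulent: 0.95 × (1−0.45) × 0.15 × 0.95 × 0.3 = 0.022336875
genuine: 0.05 × (1−0.45) × 0.2 × 0.15 × 0.25 = 0.00020625
P(genuine | x) = 0.00020625 / 0.022543125 ≈ 0.009

0.009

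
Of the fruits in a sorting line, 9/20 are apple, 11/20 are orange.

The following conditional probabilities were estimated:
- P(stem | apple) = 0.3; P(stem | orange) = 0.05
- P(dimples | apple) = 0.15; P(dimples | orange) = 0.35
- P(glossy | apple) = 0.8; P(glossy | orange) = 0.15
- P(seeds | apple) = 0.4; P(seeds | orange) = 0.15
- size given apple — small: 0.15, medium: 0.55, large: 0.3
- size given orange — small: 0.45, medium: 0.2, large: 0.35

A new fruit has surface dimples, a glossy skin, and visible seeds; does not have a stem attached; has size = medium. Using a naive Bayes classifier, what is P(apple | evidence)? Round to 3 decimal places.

0.910

apple: 0.45 × (1−0.3) × 0.15 × 0.8 × 0.4 × 0.55 = 0.008316
orange: 0.55 × (1−0.05) × 0.35 × 0.15 × 0.15 × 0.2 = 0.0008229375
P(apple | x) = 0.008316 / 0.0091389375 ≈ 0.910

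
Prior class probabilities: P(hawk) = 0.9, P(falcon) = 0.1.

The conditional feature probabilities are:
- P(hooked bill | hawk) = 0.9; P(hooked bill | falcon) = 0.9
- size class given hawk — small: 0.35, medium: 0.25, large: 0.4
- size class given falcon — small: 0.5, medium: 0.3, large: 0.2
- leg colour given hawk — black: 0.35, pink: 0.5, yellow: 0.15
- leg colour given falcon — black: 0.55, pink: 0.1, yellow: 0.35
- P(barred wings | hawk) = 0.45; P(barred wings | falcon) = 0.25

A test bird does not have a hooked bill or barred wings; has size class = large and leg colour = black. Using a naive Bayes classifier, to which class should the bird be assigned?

hawk

hawk: 0.9 × (1−0.9) × 0.4 × 0.35 × (1−0.45) = 0.00693
falcon: 0.1 × (1−0.9) × 0.2 × 0.55 × (1−0.25) = 0.000825
Highest score → hawk.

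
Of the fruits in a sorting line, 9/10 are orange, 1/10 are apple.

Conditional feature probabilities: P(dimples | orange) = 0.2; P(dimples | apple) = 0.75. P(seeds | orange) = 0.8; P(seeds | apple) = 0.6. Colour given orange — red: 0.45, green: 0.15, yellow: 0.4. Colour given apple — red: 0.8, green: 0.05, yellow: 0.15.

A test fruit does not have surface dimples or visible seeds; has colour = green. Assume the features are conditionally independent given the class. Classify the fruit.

orange: 0.9 × (1−0.2) × (1−0.8) × 0.15 = 0.0216
apple: 0.1 × (1−0.75) × (1−0.6) × 0.05 = 0.0005
Highest score → orange.

orange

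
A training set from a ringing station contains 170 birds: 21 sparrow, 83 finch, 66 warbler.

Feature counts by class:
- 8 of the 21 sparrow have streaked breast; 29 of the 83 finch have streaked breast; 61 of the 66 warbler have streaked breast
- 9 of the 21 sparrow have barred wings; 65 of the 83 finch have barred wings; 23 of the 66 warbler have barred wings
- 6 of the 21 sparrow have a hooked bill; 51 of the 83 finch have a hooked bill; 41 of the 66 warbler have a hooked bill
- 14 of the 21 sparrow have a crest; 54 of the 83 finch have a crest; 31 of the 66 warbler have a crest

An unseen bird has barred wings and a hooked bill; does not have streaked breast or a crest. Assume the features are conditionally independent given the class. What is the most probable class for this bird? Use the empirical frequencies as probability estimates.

finch

sparrow: (21/170) × (13/21) × (9/21) × (6/21) × (7/21) ≈ 0.00312125
finch: (83/170) × (54/83) × (65/83) × (51/83) × (29/83) ≈ 0.0534063
warbler: (66/170) × (5/66) × (23/66) × (41/66) × (35/66) ≈ 0.00337652
Highest score → finch.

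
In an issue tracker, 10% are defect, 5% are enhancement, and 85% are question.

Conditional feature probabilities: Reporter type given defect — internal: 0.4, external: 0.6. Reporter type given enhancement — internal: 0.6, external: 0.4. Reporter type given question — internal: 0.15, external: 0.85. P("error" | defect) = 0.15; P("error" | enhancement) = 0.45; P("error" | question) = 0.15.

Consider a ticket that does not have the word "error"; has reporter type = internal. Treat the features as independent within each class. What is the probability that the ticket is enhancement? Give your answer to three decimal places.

defect: 0.1 × 0.4 × (1−0.15) = 0.034
enhancement: 0.05 × 0.6 × (1−0.45) = 0.0165
question: 0.85 × 0.15 × (1−0.15) = 0.108375
P(enhancement | x) = 0.0165 / 0.158875 ≈ 0.104

0.104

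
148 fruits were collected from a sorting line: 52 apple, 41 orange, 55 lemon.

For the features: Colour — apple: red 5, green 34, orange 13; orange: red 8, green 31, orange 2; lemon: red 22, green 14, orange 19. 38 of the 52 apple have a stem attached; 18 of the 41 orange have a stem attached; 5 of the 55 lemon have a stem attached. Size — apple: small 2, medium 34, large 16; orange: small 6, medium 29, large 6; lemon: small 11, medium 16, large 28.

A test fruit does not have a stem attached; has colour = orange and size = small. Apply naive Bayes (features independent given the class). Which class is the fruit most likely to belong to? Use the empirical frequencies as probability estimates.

lemon

apple: (52/148) × (13/52) × (14/52) × (2/52) ≈ 0.000909563
orange: (41/148) × (2/41) × (23/41) × (6/41) ≈ 0.00110938
lemon: (55/148) × (19/55) × (50/55) × (11/55) ≈ 0.0233415
Highest score → lemon.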